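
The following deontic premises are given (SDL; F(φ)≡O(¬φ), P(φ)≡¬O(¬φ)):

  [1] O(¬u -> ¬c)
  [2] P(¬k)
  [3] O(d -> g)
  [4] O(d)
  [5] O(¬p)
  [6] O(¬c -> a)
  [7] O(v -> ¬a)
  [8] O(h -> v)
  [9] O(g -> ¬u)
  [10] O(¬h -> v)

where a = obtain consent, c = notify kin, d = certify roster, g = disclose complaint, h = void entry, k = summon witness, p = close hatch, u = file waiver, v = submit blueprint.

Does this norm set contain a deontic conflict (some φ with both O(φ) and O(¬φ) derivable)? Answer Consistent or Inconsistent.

Inconsistent

Premises 10 and 8 cover both cases: O(¬h -> v) and O(h -> v). Since ¬h ∨ h is a tautology, O(v) follows.
Premise 7 is O(v -> ¬a); since O(v), deontic closure gives O(¬a).
Premise 6, O(¬c -> a), contraposes to O(¬a -> c); with O(¬a) we get O(c).
The contrapositive of premise 1 (O(¬u -> ¬c)) is O(c -> u), and O(c) is already established, so O(u).
The contrapositive of premise 9 (O(g -> ¬u)) is O(u -> ¬g), and O(u) is already established, so O(¬g).
Premise 3 is O(d -> g); contrapositively O(¬g -> ¬d). Since O(¬g) holds, K gives O(¬d).
But premise 4 directly asserts O(d).
We now have both O(¬d) and O(d) — d is simultaneously obligatory and forbidden, violating the D-axiom.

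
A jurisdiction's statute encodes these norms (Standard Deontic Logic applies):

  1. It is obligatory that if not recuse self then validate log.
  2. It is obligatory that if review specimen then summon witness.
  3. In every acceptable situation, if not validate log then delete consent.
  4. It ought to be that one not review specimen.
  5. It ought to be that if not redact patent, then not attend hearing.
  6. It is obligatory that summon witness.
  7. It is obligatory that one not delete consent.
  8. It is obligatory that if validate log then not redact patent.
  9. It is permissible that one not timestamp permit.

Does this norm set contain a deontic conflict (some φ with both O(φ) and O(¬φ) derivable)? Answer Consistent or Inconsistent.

Premise 2 is O(review_specimen → summon_witness); even if O(summon_witness) held, inferring O(review_specimen) would be affirming the consequent — invalid.
So O(review_specimen) is not derivable, and the apparent clash with O(¬review_specimen) does not arise.
A world satisfying every obligation exists (e.g. attend_hearing=false, delete_consent=false, recuse_self=false, redact_patent=false, review_specimen=false, summon_witness=true, timestamp_permit=false, validate_log=true); no atom is both obligatory and forbidden, so the set is consistent.

Consistent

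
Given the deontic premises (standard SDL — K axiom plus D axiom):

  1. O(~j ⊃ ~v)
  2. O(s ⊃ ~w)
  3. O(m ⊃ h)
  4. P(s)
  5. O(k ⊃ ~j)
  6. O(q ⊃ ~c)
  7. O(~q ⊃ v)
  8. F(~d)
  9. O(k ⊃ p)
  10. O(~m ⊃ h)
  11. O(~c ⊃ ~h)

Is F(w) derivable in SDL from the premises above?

Premise 2 is O(s ⊃ ~w), but O(s) is not derivable from the premises (the permission P(s) asserts only ~O(~s), not O(s)), so it does not yield O(~w).
No other premise forces O(~w). An ideal world satisfying every premise can still have w true, so F(w) is not derivable.

No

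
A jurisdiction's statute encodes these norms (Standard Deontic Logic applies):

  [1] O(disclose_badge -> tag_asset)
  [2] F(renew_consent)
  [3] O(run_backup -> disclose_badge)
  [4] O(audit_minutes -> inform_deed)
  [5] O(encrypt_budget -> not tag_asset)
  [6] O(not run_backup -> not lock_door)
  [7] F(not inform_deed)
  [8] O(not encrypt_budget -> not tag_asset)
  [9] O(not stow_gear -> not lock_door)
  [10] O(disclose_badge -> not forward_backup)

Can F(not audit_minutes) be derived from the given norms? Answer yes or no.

Premise 4 is O(audit_minutes -> inform_deed); even if O(inform_deed) held, inferring O(audit_minutes) would be affirming the consequent — invalid.
No other premise forces O(audit_minutes). An ideal world satisfying every premise can still have not audit_minutes true, so F(not audit_minutes) is not derivable.

No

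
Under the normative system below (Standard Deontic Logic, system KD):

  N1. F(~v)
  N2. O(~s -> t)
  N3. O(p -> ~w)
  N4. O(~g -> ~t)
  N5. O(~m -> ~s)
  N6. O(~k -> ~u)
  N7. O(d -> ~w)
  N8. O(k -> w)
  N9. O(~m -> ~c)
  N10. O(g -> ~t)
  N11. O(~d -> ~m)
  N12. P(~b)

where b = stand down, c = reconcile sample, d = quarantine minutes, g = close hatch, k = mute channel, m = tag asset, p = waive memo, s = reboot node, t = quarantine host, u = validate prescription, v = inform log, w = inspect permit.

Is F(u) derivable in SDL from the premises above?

Premises 4 and 10 are O(~g -> ~t) and O(g -> ~t); every ideal world satisfies ~g or g, so in either case ~t holds — hence O(~t).
Premise 2, O(~s -> t), contraposes to O(~t -> s); with O(~t) we get O(s).
The contrapositive of premise 5 (O(~m -> ~s)) is O(s -> m), and O(s) is already established, so O(m).
The contrapositive of premise 11 (O(~d -> ~m)) is O(m -> d), and O(m) is already established, so O(d).
With premise 7, O(d -> ~w), the K-axiom yields O(~w).
Premise 8, O(k -> w), contraposes to O(~w -> ~k); with O(~w) we get O(~k).
Applying K to premise 6 (O(~k -> ~u)) and O(~k) yields O(~u).
Premises 1, 3, 9, 12 do not contribute to this derivation.
So O(~u) holds, i.e. F(u). The claim follows.

Yes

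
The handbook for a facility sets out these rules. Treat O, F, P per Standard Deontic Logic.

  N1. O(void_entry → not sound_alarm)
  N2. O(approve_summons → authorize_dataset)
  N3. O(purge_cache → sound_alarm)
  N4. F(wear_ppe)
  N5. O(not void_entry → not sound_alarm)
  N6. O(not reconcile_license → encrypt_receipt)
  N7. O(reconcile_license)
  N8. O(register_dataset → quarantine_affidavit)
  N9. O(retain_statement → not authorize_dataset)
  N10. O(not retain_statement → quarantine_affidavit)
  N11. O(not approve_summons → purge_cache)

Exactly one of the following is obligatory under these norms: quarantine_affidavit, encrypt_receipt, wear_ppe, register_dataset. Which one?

By case analysis on not void_entry: premise 5 gives O(not void_entry → not sound_alarm) and premise 1 gives O(void_entry → not sound_alarm), so O(not sound_alarm) either way.
The contrapositive of premise 3 (O(purge_cache → sound_alarm)) is O(not sound_alarm → not purge_cache), and O(not sound_alarm) is already established, so O(not purge_cache).
Premise 11 is O(not approve_summons → purge_cache); contrapositively O(not purge_cache → approve_summons). Since O(not purge_cache) holds, K gives O(approve_summons).
From O(approve_summons) and premise 2, O(approve_summons → authorize_dataset), we obtain O(authorize_dataset).
Premise 9 is O(retain_statement → not authorize_dataset); contrapositively O(authorize_dataset → not retain_statement). Since O(authorize_dataset) holds, K gives O(not retain_statement).
Premise 10 is O(not retain_statement → quarantine_affidavit); since O(not retain_statement), deontic closure gives O(quarantine_affidavit).
So O(quarantine_affidavit) holds — quarantine_affidavit is obligatory. None of the other listed options is made obligatory by any chain of premises.

quarantine_affidavit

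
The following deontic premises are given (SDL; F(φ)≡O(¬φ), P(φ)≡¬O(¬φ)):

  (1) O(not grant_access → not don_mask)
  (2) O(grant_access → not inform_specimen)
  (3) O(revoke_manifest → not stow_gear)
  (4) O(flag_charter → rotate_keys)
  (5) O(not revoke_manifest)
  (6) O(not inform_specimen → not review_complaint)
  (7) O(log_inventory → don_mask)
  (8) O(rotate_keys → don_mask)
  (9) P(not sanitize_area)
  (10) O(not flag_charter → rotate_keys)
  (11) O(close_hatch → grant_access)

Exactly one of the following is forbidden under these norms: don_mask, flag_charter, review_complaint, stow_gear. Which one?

review_complaint

Premises 10 and 4 are O(not flag_charter → rotate_keys) and O(flag_charter → rotate_keys); every ideal world satisfies not flag_charter or flag_charter, so in either case rotate_keys holds — hence O(rotate_keys).
Applying K to premise 8 (O(rotate_keys → don_mask)) and O(rotate_keys) yields O(don_mask).
The contrapositive of premise 1 (O(not grant_access → not don_mask)) is O(don_mask → grant_access), and O(don_mask) is already established, so O(grant_access).
From O(grant_access) and premise 2, O(grant_access → not inform_specimen), we obtain O(not inform_specimen).
Premise 6 is O(not inform_specimen → not review_complaint); since O(not inform_specimen), deontic closure gives O(not review_complaint).
So O(not review_complaint) holds, i.e. review_complaint is forbidden. None of the other listed options is forbidden under the premises.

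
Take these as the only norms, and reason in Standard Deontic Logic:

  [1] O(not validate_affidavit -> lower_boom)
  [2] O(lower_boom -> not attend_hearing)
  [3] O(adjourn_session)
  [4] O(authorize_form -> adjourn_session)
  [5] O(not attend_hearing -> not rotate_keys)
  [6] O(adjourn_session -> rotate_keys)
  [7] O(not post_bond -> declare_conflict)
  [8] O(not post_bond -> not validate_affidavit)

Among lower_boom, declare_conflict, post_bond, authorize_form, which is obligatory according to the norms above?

From premise 3 we have O(adjourn_session).
From O(adjourn_session) and premise 6, O(adjourn_session -> rotate_keys), we obtain O(rotate_keys).
Premise 5, O(not attend_hearing -> not rotate_keys), contraposes to O(rotate_keys -> attend_hearing); with O(rotate_keys) we get O(attend_hearing).
The contrapositive of premise 2 (O(lower_boom -> not attend_hearing)) is O(attend_hearing -> not lower_boom), and O(attend_hearing) is already established, so O(not lower_boom).
Premise 1 is O(not validate_affidavit -> lower_boom); contrapositively O(not lower_boom -> validate_affidavit). Since O(not lower_boom) holds, K gives O(validate_affidavit).
Premise 8 is O(not post_bond -> not validate_affidavit); contrapositively O(validate_affidavit -> post_bond). Since O(validate_affidavit) holds, K gives O(post_bond).
So O(post_bond) holds — post_bond is obligatory. None of the other listed options is made obligatory by any chain of premises.

post_bond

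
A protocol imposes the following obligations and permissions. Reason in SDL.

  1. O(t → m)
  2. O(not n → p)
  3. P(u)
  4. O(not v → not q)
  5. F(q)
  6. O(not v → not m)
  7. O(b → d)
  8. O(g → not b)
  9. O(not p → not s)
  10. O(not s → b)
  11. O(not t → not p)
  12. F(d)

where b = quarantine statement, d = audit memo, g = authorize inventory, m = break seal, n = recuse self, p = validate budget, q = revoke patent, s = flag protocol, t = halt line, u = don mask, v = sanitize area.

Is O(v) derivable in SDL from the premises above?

Yes

Premise 12, F(d), is equivalent to O(not d).
The contrapositive of premise 7 (O(b → d)) is O(not d → not b), and O(not d) is already established, so O(not b).
The contrapositive of premise 10 (O(not s → b)) is O(not b → s), and O(not b) is already established, so O(s).
Premise 9 is O(not p → not s); contrapositively O(s → p). Since O(s) holds, K gives O(p).
The contrapositive of premise 11 (O(not t → not p)) is O(p → t), and O(p) is already established, so O(t).
From O(t) and premise 1, O(t → m), we obtain O(m).
Premise 6 is O(not v → not m); contrapositively O(m → v). Since O(m) holds, K gives O(v).
Premises 2, 3, 4, 5, 8 do not contribute to this derivation.
So O(v) follows.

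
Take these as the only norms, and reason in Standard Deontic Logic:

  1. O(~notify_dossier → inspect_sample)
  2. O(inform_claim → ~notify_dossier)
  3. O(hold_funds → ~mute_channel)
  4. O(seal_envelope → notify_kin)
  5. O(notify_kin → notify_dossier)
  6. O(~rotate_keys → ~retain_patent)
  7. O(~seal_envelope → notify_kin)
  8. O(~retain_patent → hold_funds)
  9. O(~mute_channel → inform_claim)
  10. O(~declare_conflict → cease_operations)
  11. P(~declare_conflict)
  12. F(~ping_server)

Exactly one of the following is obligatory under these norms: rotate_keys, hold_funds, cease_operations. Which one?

rotate_keys

Premises 4 and 7 are O(seal_envelope → notify_kin) and O(~seal_envelope → notify_kin); every ideal world satisfies seal_envelope or ~seal_envelope, so in either case notify_kin holds — hence O(notify_kin).
From O(notify_kin) and premise 5, O(notify_kin → notify_dossier), we obtain O(notify_dossier).
Premise 2, O(inform_claim → ~notify_dossier), contraposes to O(notify_dossier → ~inform_claim); with O(notify_dossier) we get O(~inform_claim).
Premise 9, O(~mute_channel → inform_claim), contraposes to O(~inform_claim → mute_channel); with O(~inform_claim) we get O(mute_channel).
Premise 3, O(hold_funds → ~mute_channel), contraposes to O(mute_channel → ~hold_funds); with O(mute_channel) we get O(~hold_funds).
The contrapositive of premise 8 (O(~retain_patent → hold_funds)) is O(~hold_funds → retain_patent), and O(~hold_funds) is already established, so O(retain_patent).
The contrapositive of premise 6 (O(~rotate_keys → ~retain_patent)) is O(retain_patent → rotate_keys), and O(retain_patent) is already established, so O(rotate_keys).
So O(rotate_keys) holds — rotate_keys is obligatory. None of the other listed options is made obligatory by any chain of premises.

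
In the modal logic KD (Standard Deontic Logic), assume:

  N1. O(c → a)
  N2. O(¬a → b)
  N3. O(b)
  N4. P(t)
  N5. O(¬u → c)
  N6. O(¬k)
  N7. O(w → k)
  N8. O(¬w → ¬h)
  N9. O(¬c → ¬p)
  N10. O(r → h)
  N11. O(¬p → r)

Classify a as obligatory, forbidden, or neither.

Premise 6 gives O(¬k).
Premise 7, O(w → k), contraposes to O(¬k → ¬w); with O(¬k) we get O(¬w).
With premise 8, O(¬w → ¬h), the K-axiom yields O(¬h).
Premise 10 is O(r → h); contrapositively O(¬h → ¬r). Since O(¬h) holds, K gives O(¬r).
Premise 11 is O(¬p → r); contrapositively O(¬r → p). Since O(¬r) holds, K gives O(p).
The contrapositive of premise 9 (O(¬c → ¬p)) is O(p → c), and O(p) is already established, so O(c).
Applying K to premise 1 (O(c → a)) and O(c) yields O(a).
Premises 2, 3, 4, 5 do not contribute to this derivation.
Hence a is obligatory.

Obligatory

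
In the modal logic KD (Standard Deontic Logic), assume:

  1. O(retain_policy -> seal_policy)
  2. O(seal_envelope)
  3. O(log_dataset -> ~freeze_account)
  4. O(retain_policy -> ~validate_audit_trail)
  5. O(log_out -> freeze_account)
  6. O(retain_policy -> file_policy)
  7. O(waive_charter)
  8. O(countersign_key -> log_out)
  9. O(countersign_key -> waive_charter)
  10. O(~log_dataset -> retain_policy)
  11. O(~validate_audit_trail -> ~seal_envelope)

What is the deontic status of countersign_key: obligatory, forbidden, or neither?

Premise 2 gives O(seal_envelope).
Premise 11 is O(~validate_audit_trail -> ~seal_envelope); contrapositively O(seal_envelope -> validate_audit_trail). Since O(seal_envelope) holds, K gives O(validate_audit_trail).
The contrapositive of premise 4 (O(retain_policy -> ~validate_audit_trail)) is O(validate_audit_trail -> ~retain_policy), and O(validate_audit_trail) is already established, so O(~retain_policy).
Premise 10, O(~log_dataset -> retain_policy), contraposes to O(~retain_policy -> log_dataset); with O(~retain_policy) we get O(log_dataset).
Premise 3 is O(log_dataset -> ~freeze_account); since O(log_dataset), deontic closure gives O(~freeze_account).
The contrapositive of premise 5 (O(log_out -> freeze_account)) is O(~freeze_account -> ~log_out), and O(~freeze_account) is already established, so O(~log_out).
Premise 8, O(countersign_key -> log_out), contraposes to O(~log_out -> ~countersign_key); with O(~log_out) we get O(~countersign_key).
Premises 1, 6, 7, 9 do not contribute to this derivation.
Thus O(~countersign_key), which is F(countersign_key): countersign_key is forbidden.

Forbidden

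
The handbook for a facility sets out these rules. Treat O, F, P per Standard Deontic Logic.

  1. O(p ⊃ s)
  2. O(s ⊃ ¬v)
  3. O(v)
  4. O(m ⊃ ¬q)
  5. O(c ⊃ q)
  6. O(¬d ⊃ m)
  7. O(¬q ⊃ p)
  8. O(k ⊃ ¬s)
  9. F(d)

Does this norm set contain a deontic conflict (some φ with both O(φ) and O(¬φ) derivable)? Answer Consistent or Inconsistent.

Premise 3 states O(v) outright.
Premise 2 is O(s ⊃ ¬v); contrapositively O(v ⊃ ¬s). Since O(v) holds, K gives O(¬s).
The contrapositive of premise 1 (O(p ⊃ s)) is O(¬s ⊃ ¬p), and O(¬s) is already established, so O(¬p).
Premise 7, O(¬q ⊃ p), contraposes to O(¬p ⊃ q); with O(¬p) we get O(q).
The contrapositive of premise 4 (O(m ⊃ ¬q)) is O(q ⊃ ¬m), and O(q) is already established, so O(¬m).
The contrapositive of premise 6 (O(¬d ⊃ m)) is O(¬m ⊃ d), and O(¬m) is already established, so O(d).
However, F(d) at premise 9 amounts to O(¬d).
We now have both O(d) and O(¬d) — d is simultaneously obligatory and forbidden, violating the D-axiom.

Inconsistent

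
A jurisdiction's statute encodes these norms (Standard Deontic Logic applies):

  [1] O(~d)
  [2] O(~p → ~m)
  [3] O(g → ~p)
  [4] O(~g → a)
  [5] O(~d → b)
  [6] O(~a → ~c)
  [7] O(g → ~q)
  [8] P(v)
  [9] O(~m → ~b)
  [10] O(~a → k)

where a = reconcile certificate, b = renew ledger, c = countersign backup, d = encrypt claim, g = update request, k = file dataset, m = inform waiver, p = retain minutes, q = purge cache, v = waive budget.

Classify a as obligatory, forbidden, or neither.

Obligatory

Premise 1 states O(~d) outright.
Applying K to premise 5 (O(~d → b)) and O(~d) yields O(b).
Premise 9, O(~m → ~b), contraposes to O(b → m); with O(b) we get O(m).
Premise 2, O(~p → ~m), contraposes to O(m → p); with O(m) we get O(p).
Premise 3, O(g → ~p), contraposes to O(p → ~g); with O(p) we get O(~g).
Premise 4 is O(~g → a); since O(~g), deontic closure gives O(a).
Premises 6, 7, 8, 10 do not contribute to this derivation.
Hence a is obligatory.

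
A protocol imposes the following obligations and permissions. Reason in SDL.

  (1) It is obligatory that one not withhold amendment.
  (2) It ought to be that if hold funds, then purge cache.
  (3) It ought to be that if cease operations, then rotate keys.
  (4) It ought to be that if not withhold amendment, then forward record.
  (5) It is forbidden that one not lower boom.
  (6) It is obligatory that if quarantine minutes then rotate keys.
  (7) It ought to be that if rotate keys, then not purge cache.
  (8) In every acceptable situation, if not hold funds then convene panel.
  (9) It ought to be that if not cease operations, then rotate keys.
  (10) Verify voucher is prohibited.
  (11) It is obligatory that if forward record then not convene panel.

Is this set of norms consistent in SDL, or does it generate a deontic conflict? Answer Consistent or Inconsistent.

Inconsistent

Premises 3 and 9 are O(cease_operations → rotate_keys) and O(¬cease_operations → rotate_keys); every ideal world satisfies cease_operations or ¬cease_operations, so in either case rotate_keys holds — hence O(rotate_keys).
With premise 7, O(rotate_keys → ¬purge_cache), the K-axiom yields O(¬purge_cache).
Premise 2, O(hold_funds → purge_cache), contraposes to O(¬purge_cache → ¬hold_funds); with O(¬purge_cache) we get O(¬hold_funds).
With premise 8, O(¬hold_funds → convene_panel), the K-axiom yields O(convene_panel).
The contrapositive of premise 11 (O(forward_record → ¬convene_panel)) is O(convene_panel → ¬forward_record), and O(convene_panel) is already established, so O(¬forward_record).
The contrapositive of premise 4 (O(¬withhold_amendment → forward_record)) is O(¬forward_record → withhold_amendment), and O(¬forward_record) is already established, so O(withhold_amendment).
Yet premise 1 states O(¬withhold_amendment).
We now have both O(withhold_amendment) and O(¬withhold_amendment) — withhold_amendment is simultaneously obligatory and forbidden, violating the D-axiom.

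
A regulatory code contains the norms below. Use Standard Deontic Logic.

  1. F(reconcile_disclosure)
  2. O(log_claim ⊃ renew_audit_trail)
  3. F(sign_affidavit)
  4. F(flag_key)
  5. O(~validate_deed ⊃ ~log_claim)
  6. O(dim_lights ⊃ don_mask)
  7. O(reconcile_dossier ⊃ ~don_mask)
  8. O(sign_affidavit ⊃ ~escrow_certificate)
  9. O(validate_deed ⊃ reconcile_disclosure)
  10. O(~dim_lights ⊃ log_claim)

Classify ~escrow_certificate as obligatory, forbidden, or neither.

Neither

Premise 8 is O(sign_affidavit ⊃ ~escrow_certificate), but O(sign_affidavit) is not derivable from the premises, so it does not yield O(~escrow_certificate).
No premise or chain of K-axiom applications forces O(~escrow_certificate), and none forces O(escrow_certificate). So ~escrow_certificate is neither obligatory nor forbidden under these norms.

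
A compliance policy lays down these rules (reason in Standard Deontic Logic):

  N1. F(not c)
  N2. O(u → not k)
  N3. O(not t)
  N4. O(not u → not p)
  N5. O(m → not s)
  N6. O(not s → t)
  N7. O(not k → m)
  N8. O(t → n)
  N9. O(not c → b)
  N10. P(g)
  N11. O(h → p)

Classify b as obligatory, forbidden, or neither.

Premise 9 is O(not c → b), but O(not c) is not derivable from the premises, so it does not yield O(b).
No premise or chain of K-axiom applications forces O(b), and none forces O(not b). So b is neither obligatory nor forbidden under these norms.

Neither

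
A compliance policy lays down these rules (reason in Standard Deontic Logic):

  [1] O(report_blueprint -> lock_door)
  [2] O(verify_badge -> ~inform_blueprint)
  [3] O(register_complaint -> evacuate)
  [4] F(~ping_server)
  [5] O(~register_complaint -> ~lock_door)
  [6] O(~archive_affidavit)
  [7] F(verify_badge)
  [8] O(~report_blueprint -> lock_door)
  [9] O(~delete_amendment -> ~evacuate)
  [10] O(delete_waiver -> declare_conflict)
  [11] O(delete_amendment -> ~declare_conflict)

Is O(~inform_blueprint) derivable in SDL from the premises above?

Premise 2 is O(verify_badge -> ~inform_blueprint), but O(verify_badge) is not derivable from the premises, so it does not yield O(~inform_blueprint).
No other premise forces O(~inform_blueprint). An ideal world satisfying every premise can still have ~inform_blueprint false, so O(~inform_blueprint) is not derivable.

No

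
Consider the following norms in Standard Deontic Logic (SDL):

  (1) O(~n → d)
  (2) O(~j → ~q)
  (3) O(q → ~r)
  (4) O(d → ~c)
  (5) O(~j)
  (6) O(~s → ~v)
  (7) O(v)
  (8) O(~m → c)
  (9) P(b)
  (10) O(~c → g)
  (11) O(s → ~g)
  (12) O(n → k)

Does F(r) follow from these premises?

No

Premise 3 is O(q → ~r), but O(q) is not derivable from the premises, so it does not yield O(~r).
No other premise forces O(~r). An ideal world satisfying every premise can still have r true, so F(r) is not derivable.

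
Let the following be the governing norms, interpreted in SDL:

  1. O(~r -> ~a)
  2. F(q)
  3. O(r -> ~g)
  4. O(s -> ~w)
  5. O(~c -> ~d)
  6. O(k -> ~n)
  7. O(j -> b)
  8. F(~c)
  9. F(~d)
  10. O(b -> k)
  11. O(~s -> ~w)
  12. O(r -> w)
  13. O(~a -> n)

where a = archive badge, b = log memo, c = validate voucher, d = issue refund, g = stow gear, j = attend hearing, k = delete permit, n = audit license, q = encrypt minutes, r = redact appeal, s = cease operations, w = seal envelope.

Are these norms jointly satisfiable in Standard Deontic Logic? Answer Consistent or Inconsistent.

Consistent

Premise 5 is O(~c -> ~d), but O(~c) is not derivable from the premises, so it does not yield O(~d).
So O(~d) is not derivable, and the apparent clash with O(d) does not arise.
A world satisfying every obligation exists (e.g. a=false, b=false, c=true, d=true, g=false, j=false, k=false, n=true, q=false, r=false, s=false, w=false); no atom is both obligatory and forbidden, so the set is consistent.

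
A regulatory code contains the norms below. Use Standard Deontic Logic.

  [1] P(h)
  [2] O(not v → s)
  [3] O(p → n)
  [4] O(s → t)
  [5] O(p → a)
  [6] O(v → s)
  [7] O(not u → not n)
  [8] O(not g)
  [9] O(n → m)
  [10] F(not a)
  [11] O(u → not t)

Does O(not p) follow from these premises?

Yes

Premises 6 and 2 cover both cases: O(v → s) and O(not v → s). Since v ∨ not v is a tautology, O(s) follows.
From O(s) and premise 4, O(s → t), we obtain O(t).
Premise 11, O(u → not t), contraposes to O(t → not u); with O(t) we get O(not u).
Premise 7 is O(not u → not n); since O(not u), deontic closure gives O(not n).
The contrapositive of premise 3 (O(p → n)) is O(not n → not p), and O(not n) is already established, so O(not p).
Premises 1, 5, 8, 9, 10 do not contribute to this derivation.
So O(not p) follows.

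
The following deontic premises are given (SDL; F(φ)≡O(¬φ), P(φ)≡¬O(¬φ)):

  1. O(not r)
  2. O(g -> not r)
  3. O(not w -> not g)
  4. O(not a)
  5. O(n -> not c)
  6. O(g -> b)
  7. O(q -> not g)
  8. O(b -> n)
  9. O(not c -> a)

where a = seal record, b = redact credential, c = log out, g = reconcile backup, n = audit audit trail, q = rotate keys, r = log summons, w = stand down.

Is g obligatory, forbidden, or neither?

Premise 4 states O(not a) outright.
Premise 9 is O(not c -> a); contrapositively O(not a -> c). Since O(not a) holds, K gives O(c).
Premise 5 is O(n -> not c); contrapositively O(c -> not n). Since O(c) holds, K gives O(not n).
The contrapositive of premise 8 (O(b -> n)) is O(not n -> not b), and O(not n) is already established, so O(not b).
The contrapositive of premise 6 (O(g -> b)) is O(not b -> not g), and O(not b) is already established, so O(not g).
Premises 1, 2, 3, 7 do not contribute to this derivation.
Thus O(not g), which is F(g): g is forbidden.

Forbidden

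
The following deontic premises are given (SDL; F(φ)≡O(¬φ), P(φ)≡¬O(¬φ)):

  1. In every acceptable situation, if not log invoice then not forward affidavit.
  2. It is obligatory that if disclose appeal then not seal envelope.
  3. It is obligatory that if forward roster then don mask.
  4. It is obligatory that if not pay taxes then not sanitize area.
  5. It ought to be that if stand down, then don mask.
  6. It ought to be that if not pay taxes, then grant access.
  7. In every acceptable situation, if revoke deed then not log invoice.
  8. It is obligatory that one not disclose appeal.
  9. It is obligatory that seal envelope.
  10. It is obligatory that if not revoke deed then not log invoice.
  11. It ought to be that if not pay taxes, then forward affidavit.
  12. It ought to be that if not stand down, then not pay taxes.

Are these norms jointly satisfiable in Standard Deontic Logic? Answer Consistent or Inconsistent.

Consistent

Premise 2 is O(disclose_appeal → ¬seal_envelope), but O(disclose_appeal) is not derivable from the premises, so it does not yield O(¬seal_envelope).
So O(¬seal_envelope) is not derivable, and the apparent clash with O(seal_envelope) does not arise.
A world satisfying every obligation exists (e.g. disclose_appeal=false, don_mask=true, forward_affidavit=false, forward_roster=false, grant_access=false, log_invoice=false, pay_taxes=true, revoke_deed=false, sanitize_area=false, seal_envelope=true, stand_down=true); no atom is both obligatory and forbidden, so the set is consistent.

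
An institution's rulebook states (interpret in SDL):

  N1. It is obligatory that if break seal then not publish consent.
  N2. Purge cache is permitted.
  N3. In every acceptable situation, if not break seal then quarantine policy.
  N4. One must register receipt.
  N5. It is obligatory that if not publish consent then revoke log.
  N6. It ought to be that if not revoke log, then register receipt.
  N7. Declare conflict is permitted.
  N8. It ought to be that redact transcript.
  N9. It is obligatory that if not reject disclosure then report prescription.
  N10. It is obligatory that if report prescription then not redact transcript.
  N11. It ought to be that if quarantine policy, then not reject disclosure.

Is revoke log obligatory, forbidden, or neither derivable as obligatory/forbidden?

Obligatory

Premise 8 states O(redact_transcript) outright.
Premise 10, O(report_prescription → ¬redact_transcript), contraposes to O(redact_transcript → ¬report_prescription); with O(redact_transcript) we get O(¬report_prescription).
Premise 9, O(¬reject_disclosure → report_prescription), contraposes to O(¬report_prescription → reject_disclosure); with O(¬report_prescription) we get O(reject_disclosure).
The contrapositive of premise 11 (O(quarantine_policy → ¬reject_disclosure)) is O(reject_disclosure → ¬quarantine_policy), and O(reject_disclosure) is already established, so O(¬quarantine_policy).
The contrapositive of premise 3 (O(¬break_seal → quarantine_policy)) is O(¬quarantine_policy → break_seal), and O(¬quarantine_policy) is already established, so O(break_seal).
Applying K to premise 1 (O(break_seal → ¬publish_consent)) and O(break_seal) yields O(¬publish_consent).
Premise 5 is O(¬publish_consent → revoke_log); since O(¬publish_consent), deontic closure gives O(revoke_log).
Premises 2, 4, 6, 7 do not contribute to this derivation.
Hence revoke_log is obligatory.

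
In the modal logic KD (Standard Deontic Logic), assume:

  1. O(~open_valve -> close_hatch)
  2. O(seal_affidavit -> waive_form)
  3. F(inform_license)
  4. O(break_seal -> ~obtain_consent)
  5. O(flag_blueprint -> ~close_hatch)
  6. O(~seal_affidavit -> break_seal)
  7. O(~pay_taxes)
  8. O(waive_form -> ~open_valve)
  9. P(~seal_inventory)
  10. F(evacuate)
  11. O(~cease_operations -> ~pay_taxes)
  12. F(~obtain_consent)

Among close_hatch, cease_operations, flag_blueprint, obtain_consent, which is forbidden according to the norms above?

F(~obtain_consent) at premise 12 means O(obtain_consent).
The contrapositive of premise 4 (O(break_seal -> ~obtain_consent)) is O(obtain_consent -> ~break_seal), and O(obtain_consent) is already established, so O(~break_seal).
Premise 6 is O(~seal_affidavit -> break_seal); contrapositively O(~break_seal -> seal_affidavit). Since O(~break_seal) holds, K gives O(seal_affidavit).
From O(seal_affidavit) and premise 2, O(seal_affidavit -> waive_form), we obtain O(waive_form).
Premise 8 is O(waive_form -> ~open_valve); since O(waive_form), deontic closure gives O(~open_valve).
From O(~open_valve) and premise 1, O(~open_valve -> close_hatch), we obtain O(close_hatch).
Premise 5 is O(flag_blueprint -> ~close_hatch); contrapositively O(close_hatch -> ~flag_blueprint). Since O(close_hatch) holds, K gives O(~flag_blueprint).
So O(~flag_blueprint) holds, i.e. flag_blueprint is forbidden. None of the other listed options is forbidden under the premises.

flag_blueprint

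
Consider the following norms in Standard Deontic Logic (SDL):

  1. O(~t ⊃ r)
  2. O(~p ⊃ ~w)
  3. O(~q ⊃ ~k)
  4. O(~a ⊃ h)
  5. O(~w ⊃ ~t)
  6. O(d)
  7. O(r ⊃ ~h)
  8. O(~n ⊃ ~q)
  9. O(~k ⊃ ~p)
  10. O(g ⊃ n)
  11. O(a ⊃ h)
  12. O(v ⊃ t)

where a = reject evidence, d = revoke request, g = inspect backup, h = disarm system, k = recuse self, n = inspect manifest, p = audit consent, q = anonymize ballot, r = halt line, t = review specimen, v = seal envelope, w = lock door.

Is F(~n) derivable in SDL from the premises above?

Yes

By case analysis on a: premise 11 gives O(a ⊃ h) and premise 4 gives O(~a ⊃ h), so O(h) either way.
The contrapositive of premise 7 (O(r ⊃ ~h)) is O(h ⊃ ~r), and O(h) is already established, so O(~r).
Premise 1 is O(~t ⊃ r); contrapositively O(~r ⊃ t). Since O(~r) holds, K gives O(t).
The contrapositive of premise 5 (O(~w ⊃ ~t)) is O(t ⊃ w), and O(t) is already established, so O(w).
The contrapositive of premise 2 (O(~p ⊃ ~w)) is O(w ⊃ p), and O(w) is already established, so O(p).
Premise 9 is O(~k ⊃ ~p); contrapositively O(p ⊃ k). Since O(p) holds, K gives O(k).
Premise 3 is O(~q ⊃ ~k); contrapositively O(k ⊃ q). Since O(k) holds, K gives O(q).
The contrapositive of premise 8 (O(~n ⊃ ~q)) is O(q ⊃ n), and O(q) is already established, so O(n).
Premises 6, 10, 12 do not contribute to this derivation.
So O(n) holds, i.e. F(~n). The claim follows.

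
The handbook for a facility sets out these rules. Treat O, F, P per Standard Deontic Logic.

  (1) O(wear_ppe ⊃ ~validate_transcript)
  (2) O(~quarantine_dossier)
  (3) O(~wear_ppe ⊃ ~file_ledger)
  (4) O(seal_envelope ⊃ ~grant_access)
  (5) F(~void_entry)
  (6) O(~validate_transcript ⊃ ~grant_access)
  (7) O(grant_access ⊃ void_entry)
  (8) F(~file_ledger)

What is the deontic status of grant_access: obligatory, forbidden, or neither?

Premise 8 is F(~file_ledger), i.e. O(file_ledger).
Premise 3 is O(~wear_ppe ⊃ ~file_ledger); contrapositively O(file_ledger ⊃ wear_ppe). Since O(file_ledger) holds, K gives O(wear_ppe).
Applying K to premise 1 (O(wear_ppe ⊃ ~validate_transcript)) and O(wear_ppe) yields O(~validate_transcript).
Applying K to premise 6 (O(~validate_transcript ⊃ ~grant_access)) and O(~validate_transcript) yields O(~grant_access).
Premises 2, 4, 5, 7 do not contribute to this derivation.
Thus O(~grant_access), which is F(grant_access): grant_access is forbidden.

Forbidden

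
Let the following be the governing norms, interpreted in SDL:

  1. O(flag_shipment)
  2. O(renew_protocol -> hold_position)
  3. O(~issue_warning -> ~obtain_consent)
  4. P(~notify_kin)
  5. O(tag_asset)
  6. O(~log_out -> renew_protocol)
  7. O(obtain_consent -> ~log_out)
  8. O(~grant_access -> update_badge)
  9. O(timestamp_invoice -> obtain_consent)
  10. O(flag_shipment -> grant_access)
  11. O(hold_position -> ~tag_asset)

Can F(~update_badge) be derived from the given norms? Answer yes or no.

Premise 8 is O(~grant_access -> update_badge), but O(~grant_access) is not derivable from the premises, so it does not yield O(update_badge).
No other premise forces O(update_badge). An ideal world satisfying every premise can still have ~update_badge true, so F(~update_badge) is not derivable.

No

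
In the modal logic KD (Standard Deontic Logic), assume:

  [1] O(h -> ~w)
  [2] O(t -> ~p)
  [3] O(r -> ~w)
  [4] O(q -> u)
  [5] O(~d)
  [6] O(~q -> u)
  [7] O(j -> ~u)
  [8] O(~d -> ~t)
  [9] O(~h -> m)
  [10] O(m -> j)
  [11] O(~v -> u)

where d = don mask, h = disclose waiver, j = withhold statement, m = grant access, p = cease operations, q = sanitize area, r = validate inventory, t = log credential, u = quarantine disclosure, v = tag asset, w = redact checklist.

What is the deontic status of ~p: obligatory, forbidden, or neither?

Neither

Premise 2 is O(t -> ~p), but O(t) is not derivable from the premises, so it does not yield O(~p).
No premise or chain of K-axiom applications forces O(~p), and none forces O(p). So ~p is neither obligatory nor forbidden under these norms.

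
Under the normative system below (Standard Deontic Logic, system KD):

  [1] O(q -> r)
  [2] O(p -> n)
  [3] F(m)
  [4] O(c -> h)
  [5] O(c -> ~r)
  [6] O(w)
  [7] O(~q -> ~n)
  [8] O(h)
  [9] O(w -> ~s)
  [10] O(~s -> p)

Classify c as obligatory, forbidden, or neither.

Premise 6 gives O(w).
With premise 9, O(w -> ~s), the K-axiom yields O(~s).
Applying K to premise 10 (O(~s -> p)) and O(~s) yields O(p).
Premise 2 is O(p -> n); since O(p), deontic closure gives O(n).
Premise 7 is O(~q -> ~n); contrapositively O(n -> q). Since O(n) holds, K gives O(q).
From O(q) and premise 1, O(q -> r), we obtain O(r).
The contrapositive of premise 5 (O(c -> ~r)) is O(r -> ~c), and O(r) is already established, so O(~c).
Premises 3, 4, 8 do not contribute to this derivation.
Thus O(~c), which is F(c): c is forbidden.

Forbidden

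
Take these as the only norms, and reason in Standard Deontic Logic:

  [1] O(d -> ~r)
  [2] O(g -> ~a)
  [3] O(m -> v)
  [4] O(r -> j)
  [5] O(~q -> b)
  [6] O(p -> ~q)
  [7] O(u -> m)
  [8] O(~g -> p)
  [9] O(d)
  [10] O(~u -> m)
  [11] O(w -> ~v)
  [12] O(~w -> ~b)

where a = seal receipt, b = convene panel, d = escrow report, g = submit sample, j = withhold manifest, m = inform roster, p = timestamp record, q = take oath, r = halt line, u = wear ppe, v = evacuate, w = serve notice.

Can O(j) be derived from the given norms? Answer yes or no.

Premise 4 is O(r -> j), but O(r) is not derivable from the premises, so it does not yield O(j).
No other premise forces O(j). An ideal world satisfying every premise can still have j false, so O(j) is not derivable.

No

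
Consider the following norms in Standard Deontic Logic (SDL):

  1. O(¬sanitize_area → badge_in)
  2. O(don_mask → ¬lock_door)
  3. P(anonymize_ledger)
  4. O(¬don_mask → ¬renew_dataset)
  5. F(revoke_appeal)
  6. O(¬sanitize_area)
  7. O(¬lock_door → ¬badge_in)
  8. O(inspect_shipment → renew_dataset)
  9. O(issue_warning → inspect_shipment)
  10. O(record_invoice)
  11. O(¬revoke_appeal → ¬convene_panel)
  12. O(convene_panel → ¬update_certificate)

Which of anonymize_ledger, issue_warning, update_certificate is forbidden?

Premise 6 states O(¬sanitize_area) outright.
From O(¬sanitize_area) and premise 1, O(¬sanitize_area → badge_in), we obtain O(badge_in).
Premise 7, O(¬lock_door → ¬badge_in), contraposes to O(badge_in → lock_door); with O(badge_in) we get O(lock_door).
Premise 2, O(don_mask → ¬lock_door), contraposes to O(lock_door → ¬don_mask); with O(lock_door) we get O(¬don_mask).
With premise 4, O(¬don_mask → ¬renew_dataset), the K-axiom yields O(¬renew_dataset).
Premise 8 is O(inspect_shipment → renew_dataset); contrapositively O(¬renew_dataset → ¬inspect_shipment). Since O(¬renew_dataset) holds, K gives O(¬inspect_shipment).
Premise 9 is O(issue_warning → inspect_shipment); contrapositively O(¬inspect_shipment → ¬issue_warning). Since O(¬inspect_shipment) holds, K gives O(¬issue_warning).
So O(¬issue_warning) holds, i.e. issue_warning is forbidden. None of the other listed options is forbidden under the premises.

issue_warning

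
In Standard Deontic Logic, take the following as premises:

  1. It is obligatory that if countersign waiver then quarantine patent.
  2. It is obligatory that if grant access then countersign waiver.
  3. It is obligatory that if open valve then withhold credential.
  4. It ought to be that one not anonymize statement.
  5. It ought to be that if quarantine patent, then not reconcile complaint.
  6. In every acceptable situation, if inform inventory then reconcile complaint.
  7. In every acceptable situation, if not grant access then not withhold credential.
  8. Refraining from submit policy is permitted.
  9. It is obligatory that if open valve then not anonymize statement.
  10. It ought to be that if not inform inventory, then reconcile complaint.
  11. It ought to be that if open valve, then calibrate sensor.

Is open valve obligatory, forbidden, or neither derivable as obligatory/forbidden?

Premises 6 and 10 are O(inform_inventory → reconcile_complaint) and O(¬inform_inventory → reconcile_complaint); every ideal world satisfies inform_inventory or ¬inform_inventory, so in either case reconcile_complaint holds — hence O(reconcile_complaint).
The contrapositive of premise 5 (O(quarantine_patent → ¬reconcile_complaint)) is O(reconcile_complaint → ¬quarantine_patent), and O(reconcile_complaint) is already established, so O(¬quarantine_patent).
The contrapositive of premise 1 (O(countersign_waiver → quarantine_patent)) is O(¬quarantine_patent → ¬countersign_waiver), and O(¬quarantine_patent) is already established, so O(¬countersign_waiver).
Premise 2, O(grant_access → countersign_waiver), contraposes to O(¬countersign_waiver → ¬grant_access); with O(¬countersign_waiver) we get O(¬grant_access).
From O(¬grant_access) and premise 7, O(¬grant_access → ¬withhold_credential), we obtain O(¬withhold_credential).
Premise 3, O(open_valve → withhold_credential), contraposes to O(¬withhold_credential → ¬open_valve); with O(¬withhold_credential) we get O(¬open_valve).
Premises 4, 8, 9, 11 do not contribute to this derivation.
Thus O(¬open_valve), which is F(open_valve): open_valve is forbidden.

Forbidden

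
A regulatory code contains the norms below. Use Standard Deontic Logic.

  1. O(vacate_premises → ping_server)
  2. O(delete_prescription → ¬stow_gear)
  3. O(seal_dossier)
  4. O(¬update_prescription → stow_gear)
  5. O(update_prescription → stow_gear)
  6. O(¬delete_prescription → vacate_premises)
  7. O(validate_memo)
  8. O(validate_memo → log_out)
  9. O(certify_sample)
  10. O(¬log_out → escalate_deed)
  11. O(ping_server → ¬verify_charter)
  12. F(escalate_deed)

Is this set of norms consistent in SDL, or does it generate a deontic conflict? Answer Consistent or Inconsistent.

Premise 10 is O(¬log_out → escalate_deed), but O(¬log_out) is not derivable from the premises, so it does not yield O(escalate_deed).
So O(escalate_deed) is not derivable, and the apparent clash with O(¬escalate_deed) does not arise.
A world satisfying every obligation exists (e.g. certify_sample=true, delete_prescription=false, escalate_deed=false, log_out=true, ping_server=true, seal_dossier=true, stow_gear=true, update_prescription=false, vacate_premises=true, validate_memo=true, verify_charter=false); no atom is both obligatory and forbidden, so the set is consistent.

Consistent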